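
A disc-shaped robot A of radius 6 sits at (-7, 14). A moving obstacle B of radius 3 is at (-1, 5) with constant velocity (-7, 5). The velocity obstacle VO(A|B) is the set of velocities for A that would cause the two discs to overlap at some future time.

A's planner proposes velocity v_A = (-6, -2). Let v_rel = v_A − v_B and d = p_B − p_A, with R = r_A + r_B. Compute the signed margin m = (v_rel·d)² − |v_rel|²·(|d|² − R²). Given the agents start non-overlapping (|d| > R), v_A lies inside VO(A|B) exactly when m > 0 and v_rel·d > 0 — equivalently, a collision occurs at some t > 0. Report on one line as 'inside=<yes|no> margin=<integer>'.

d = (6, -9),  |d|² = 117;  R = 6+3 = 9,  c = 117−9² = 36
v_rel = (1, -7),  |v_rel|² = 50;  v_rel·d = (1)·(6) + (-7)·(-9) = 69
50·t² − 138·t + 36 = 0  ⇒  m = 69² − 50·36 = 2961
m = 2961 > 0,  v_rel·d = 69 > 0  ⇒  inside

inside=yes margin=2961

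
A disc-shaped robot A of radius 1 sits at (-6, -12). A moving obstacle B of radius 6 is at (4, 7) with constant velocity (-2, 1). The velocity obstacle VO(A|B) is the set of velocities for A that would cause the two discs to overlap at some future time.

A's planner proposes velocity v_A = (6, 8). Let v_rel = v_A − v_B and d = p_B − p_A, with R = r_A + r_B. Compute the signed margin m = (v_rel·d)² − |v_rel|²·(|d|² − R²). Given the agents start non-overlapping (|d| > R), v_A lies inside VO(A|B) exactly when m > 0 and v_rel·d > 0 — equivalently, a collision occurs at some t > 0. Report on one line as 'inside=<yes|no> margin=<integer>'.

d = (10, 19),  |d|² = 461;  R = 1+6 = 7,  c = 461−7² = 412
v_rel = (8, 7),  |v_rel|² = 113;  v_rel·d = (8)·(10) + (7)·(19) = 213
113·t² − 426·t + 412 = 0  ⇒  m = 213² − 113·412 = -1187
m = -1187 < 0,  v_rel·d = 213 > 0  ⇒  outside

inside=no margin=-1187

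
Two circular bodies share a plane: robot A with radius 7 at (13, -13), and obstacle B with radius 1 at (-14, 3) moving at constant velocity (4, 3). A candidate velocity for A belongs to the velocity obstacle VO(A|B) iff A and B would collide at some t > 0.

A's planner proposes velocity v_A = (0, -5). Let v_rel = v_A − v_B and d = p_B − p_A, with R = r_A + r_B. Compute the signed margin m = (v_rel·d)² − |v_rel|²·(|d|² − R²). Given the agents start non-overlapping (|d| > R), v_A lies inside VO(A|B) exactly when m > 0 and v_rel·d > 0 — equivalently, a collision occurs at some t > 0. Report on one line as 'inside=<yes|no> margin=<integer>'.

d = (-27, 16),  |d|² = 985;  R = 7+1 = 8,  c = 985−8² = 921
v_rel = (-4, -8),  |v_rel|² = 80;  v_rel·d = (-4)·(-27) + (-8)·(16) = -20
80·t² + 40·t + 921 = 0  ⇒  m = (-20)² − 80·921 = -73280
m = -73280 < 0,  v_rel·d = -20 < 0  ⇒  outside

inside=no margin=-73280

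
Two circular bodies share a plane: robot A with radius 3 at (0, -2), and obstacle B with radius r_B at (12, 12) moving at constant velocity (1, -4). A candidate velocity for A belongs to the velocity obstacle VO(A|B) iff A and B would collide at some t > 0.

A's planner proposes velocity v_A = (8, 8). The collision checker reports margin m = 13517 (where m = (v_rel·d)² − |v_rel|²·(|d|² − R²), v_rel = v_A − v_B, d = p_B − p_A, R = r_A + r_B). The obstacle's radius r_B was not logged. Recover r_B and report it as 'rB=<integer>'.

m = 13517
d = (12, 14);  v_rel = (7, 12),  |v_rel|² = 193
v_rel×d = (7)·(14) − (12)·(12) = -46
since m = R²·193 − (-46)²:  R² = (2116 + 13517) / 193 = 81
R = √81 = 9  ⇒  r_B = 9 − 3 = 6

rB=6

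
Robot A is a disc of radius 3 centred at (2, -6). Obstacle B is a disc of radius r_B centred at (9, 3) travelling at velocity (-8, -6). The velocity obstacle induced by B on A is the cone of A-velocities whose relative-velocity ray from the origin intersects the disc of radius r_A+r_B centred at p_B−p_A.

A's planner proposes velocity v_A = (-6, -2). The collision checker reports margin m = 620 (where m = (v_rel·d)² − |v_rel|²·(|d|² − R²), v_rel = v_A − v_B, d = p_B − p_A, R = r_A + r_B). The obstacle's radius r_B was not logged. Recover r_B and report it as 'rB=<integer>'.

m = 620
d = (7, 9);  v_rel = (2, 4),  |v_rel|² = 20
v_rel×d = (2)·(9) − (4)·(7) = -10
since m = R²·20 − (-10)²:  R² = (100 + 620) / 20 = 36
R = √36 = 6  ⇒  r_B = 6 − 3 = 3

rB=3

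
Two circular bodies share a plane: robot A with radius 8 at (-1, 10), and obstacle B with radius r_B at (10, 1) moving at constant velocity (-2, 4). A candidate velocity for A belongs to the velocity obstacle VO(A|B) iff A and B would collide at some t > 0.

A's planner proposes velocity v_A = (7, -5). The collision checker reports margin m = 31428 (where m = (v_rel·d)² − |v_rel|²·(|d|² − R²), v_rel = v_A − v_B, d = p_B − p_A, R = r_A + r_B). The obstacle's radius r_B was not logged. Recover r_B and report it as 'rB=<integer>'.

m = 31428
d = (11, -9);  v_rel = (9, -9),  |v_rel|² = 162
v_rel×d = (9)·(-9) − (-9)·(11) = 18
since m = R²·162 − 18²:  R² = (324 + 31428) / 162 = 196
R = √196 = 14  ⇒  r_B = 14 − 8 = 6

rB=6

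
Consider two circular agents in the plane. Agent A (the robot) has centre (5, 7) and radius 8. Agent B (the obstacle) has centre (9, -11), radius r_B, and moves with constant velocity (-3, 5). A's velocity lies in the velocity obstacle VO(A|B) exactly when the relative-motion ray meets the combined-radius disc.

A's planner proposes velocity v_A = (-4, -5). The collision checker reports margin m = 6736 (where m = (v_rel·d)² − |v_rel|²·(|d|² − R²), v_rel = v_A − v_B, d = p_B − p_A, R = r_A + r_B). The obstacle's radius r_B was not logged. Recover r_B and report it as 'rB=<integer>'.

m = 6736
d = (4, -18);  v_rel = (-1, -10),  |v_rel|² = 101
v_rel×d = (-1)·(-18) − (-10)·(4) = 58
since m = R²·101 − 58²:  R² = (3364 + 6736) / 101 = 100
R = √100 = 10  ⇒  r_B = 10 − 8 = 2

rB=2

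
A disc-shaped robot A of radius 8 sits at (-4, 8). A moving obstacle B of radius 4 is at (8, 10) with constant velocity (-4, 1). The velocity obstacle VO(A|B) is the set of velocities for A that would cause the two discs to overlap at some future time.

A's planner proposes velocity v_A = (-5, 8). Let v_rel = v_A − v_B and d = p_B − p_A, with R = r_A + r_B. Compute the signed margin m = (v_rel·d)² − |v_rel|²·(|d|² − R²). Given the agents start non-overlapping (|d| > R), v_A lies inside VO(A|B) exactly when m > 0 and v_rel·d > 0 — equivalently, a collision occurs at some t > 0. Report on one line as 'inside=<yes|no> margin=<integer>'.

d = (12, 2),  |d|² = 148;  R = 8+4 = 12,  c = 148−12² = 4
v_rel = (-1, 7),  |v_rel|² = 50;  v_rel·d = (-1)·(12) + (7)·(2) = 2
50·t² − 4·t + 4 = 0  ⇒  m = 2² − 50·4 = -196
m = -196 < 0,  v_rel·d = 2 > 0  ⇒  outside

inside=no margin=-196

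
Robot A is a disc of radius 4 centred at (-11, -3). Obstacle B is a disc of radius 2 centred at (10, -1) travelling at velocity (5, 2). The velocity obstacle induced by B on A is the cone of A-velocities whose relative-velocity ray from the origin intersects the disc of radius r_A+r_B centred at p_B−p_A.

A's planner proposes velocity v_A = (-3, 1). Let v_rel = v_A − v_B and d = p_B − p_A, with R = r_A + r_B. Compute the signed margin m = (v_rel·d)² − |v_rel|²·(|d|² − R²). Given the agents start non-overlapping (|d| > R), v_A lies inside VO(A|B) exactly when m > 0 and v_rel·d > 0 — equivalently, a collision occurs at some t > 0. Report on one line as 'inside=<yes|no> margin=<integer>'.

d = (21, 2),  |d|² = 445;  R = 4+2 = 6,  c = 445−6² = 409
v_rel = (-8, -1),  |v_rel|² = 65;  v_rel·d = (-8)·(21) + (-1)·(2) = -170
65·t² + 340·t + 409 = 0  ⇒  m = (-170)² − 65·409 = 2315
m = 2315 > 0,  v_rel·d = -170 < 0  ⇒  outside

inside=no margin=2315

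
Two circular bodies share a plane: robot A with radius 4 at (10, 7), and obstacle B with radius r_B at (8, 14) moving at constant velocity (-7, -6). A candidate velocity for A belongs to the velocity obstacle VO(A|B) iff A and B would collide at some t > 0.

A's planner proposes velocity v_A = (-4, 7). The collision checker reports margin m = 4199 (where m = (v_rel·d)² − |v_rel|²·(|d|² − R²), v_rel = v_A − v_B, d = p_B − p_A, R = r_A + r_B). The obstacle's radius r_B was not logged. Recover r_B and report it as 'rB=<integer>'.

m = 4199
d = (-2, 7);  v_rel = (3, 13),  |v_rel|² = 178
v_rel×d = (3)·(7) − (13)·(-2) = 47
since m = R²·178 − 47²:  R² = (2209 + 4199) / 178 = 36
R = √36 = 6  ⇒  r_B = 6 − 4 = 2

rB=2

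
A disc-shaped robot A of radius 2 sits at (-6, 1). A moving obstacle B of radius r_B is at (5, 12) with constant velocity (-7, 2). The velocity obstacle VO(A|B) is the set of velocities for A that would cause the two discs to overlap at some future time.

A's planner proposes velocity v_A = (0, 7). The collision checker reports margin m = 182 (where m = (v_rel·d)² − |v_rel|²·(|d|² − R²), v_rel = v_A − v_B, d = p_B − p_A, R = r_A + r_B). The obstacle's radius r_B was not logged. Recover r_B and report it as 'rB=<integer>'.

m = 182
d = (11, 11);  v_rel = (7, 5),  |v_rel|² = 74
v_rel×d = (7)·(11) − (5)·(11) = 22
since m = R²·74 − 22²:  R² = (484 + 182) / 74 = 9
R = √9 = 3  ⇒  r_B = 3 − 2 = 1

rB=1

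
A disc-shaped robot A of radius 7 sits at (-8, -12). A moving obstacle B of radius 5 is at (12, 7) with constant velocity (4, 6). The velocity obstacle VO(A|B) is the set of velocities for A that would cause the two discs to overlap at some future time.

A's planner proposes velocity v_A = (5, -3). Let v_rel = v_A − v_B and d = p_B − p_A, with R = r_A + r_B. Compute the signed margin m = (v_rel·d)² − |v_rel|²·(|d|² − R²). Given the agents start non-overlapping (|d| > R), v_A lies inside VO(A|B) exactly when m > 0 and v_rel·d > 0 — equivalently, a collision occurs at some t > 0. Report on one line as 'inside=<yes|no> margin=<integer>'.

d = (20, 19),  |d|² = 761;  R = 7+5 = 12,  c = 761−12² = 617
v_rel = (1, -9),  |v_rel|² = 82;  v_rel·d = (1)·(20) + (-9)·(19) = -151
82·t² + 302·t + 617 = 0  ⇒  m = (-151)² − 82·617 = -27793
m = -27793 < 0,  v_rel·d = -151 < 0  ⇒  outside

inside=no margin=-27793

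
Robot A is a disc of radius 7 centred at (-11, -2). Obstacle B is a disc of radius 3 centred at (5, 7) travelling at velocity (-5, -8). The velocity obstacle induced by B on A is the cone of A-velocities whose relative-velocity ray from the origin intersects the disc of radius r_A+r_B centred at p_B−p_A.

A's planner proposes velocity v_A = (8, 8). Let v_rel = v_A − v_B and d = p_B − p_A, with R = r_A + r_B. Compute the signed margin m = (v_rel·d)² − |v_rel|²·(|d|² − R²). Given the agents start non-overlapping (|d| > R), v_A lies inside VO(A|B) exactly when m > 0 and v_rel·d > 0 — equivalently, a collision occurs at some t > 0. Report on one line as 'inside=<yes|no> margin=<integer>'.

d = (16, 9),  |d|² = 337;  R = 7+3 = 10,  c = 337−10² = 237
v_rel = (13, 16),  |v_rel|² = 425;  v_rel·d = (13)·(16) + (16)·(9) = 352
425·t² − 704·t + 237 = 0  ⇒  m = 352² − 425·237 = 23179
m = 23179 > 0,  v_rel·d = 352 > 0  ⇒  inside

inside=yes margin=23179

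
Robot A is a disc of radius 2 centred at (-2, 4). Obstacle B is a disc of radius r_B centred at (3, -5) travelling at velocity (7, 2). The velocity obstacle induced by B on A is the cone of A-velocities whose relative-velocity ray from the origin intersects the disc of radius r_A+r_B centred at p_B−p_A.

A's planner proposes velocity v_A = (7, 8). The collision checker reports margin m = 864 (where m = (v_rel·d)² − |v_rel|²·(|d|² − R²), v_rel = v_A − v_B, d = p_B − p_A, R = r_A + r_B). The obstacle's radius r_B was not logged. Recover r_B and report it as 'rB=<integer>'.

m = 864
d = (5, -9);  v_rel = (0, 6),  |v_rel|² = 36
v_rel×d = (0)·(-9) − (6)·(5) = -30
since m = R²·36 − (-30)²:  R² = (900 + 864) / 36 = 49
R = √49 = 7  ⇒  r_B = 7 − 2 = 5

rB=5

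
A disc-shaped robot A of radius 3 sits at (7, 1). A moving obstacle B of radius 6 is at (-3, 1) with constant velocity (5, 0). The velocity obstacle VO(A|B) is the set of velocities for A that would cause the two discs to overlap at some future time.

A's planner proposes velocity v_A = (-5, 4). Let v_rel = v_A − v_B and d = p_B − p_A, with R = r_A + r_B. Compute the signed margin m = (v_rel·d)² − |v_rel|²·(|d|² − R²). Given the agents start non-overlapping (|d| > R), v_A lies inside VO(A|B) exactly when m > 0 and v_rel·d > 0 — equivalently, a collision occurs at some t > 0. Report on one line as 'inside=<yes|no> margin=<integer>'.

d = (-10, 0),  |d|² = 100;  R = 3+6 = 9,  c = 100−9² = 19
v_rel = (-10, 4),  |v_rel|² = 116;  v_rel·d = (-10)·(-10) + (4)·(0) = 100
116·t² − 200·t + 19 = 0  ⇒  m = 100² − 116·19 = 7796
m = 7796 > 0,  v_rel·d = 100 > 0  ⇒  inside

inside=yes margin=7796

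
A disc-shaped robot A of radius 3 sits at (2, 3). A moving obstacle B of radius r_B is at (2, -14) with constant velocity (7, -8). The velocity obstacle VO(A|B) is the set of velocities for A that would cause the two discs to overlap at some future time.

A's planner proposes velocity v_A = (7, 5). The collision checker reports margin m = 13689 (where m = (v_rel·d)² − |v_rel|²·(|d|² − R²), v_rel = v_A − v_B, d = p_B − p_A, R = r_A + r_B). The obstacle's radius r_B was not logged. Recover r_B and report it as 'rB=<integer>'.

m = 13689
d = (0, -17);  v_rel = (0, 13),  |v_rel|² = 169
v_rel×d = (0)·(-17) − (13)·(0) = 0
since m = R²·169 − 0²:  R² = (0 + 13689) / 169 = 81
R = √81 = 9  ⇒  r_B = 9 − 3 = 6

rB=6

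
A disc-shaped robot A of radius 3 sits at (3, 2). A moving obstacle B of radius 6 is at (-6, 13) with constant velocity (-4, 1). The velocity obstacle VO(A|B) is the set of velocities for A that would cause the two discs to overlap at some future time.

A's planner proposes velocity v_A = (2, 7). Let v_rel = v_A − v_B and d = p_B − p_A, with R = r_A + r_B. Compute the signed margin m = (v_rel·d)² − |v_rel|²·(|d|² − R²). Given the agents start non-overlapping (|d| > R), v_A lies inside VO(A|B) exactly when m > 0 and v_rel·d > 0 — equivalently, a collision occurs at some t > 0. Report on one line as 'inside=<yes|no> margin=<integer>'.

d = (-9, 11),  |d|² = 202;  R = 3+6 = 9,  c = 202−9² = 121
v_rel = (6, 6),  |v_rel|² = 72;  v_rel·d = (6)·(-9) + (6)·(11) = 12
72·t² − 24·t + 121 = 0  ⇒  m = 12² − 72·121 = -8568
m = -8568 < 0,  v_rel·d = 12 > 0  ⇒  outside

inside=no margin=-8568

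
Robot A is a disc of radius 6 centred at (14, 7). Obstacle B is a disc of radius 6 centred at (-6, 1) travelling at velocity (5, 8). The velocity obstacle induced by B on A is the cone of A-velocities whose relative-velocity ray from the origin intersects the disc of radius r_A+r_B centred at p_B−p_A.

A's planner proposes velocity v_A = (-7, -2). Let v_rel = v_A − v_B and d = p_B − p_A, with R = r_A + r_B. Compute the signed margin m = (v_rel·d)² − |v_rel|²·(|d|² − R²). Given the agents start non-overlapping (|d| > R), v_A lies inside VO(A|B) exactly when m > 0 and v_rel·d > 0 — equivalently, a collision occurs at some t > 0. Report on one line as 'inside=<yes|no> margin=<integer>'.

d = (-20, -6),  |d|² = 436;  R = 6+6 = 12,  c = 436−12² = 292
v_rel = (-12, -10),  |v_rel|² = 244;  v_rel·d = (-12)·(-20) + (-10)·(-6) = 300
244·t² − 600·t + 292 = 0  ⇒  m = 300² − 244·292 = 18752
m = 18752 > 0,  v_rel·d = 300 > 0  ⇒  inside

inside=yes margin=18752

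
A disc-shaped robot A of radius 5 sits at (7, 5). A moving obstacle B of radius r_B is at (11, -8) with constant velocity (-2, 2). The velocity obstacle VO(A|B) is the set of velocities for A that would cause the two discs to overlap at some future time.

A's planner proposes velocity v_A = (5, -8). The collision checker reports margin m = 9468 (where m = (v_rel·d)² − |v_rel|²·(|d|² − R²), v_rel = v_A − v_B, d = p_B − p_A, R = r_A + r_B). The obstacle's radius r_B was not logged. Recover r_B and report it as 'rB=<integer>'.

m = 9468
d = (4, -13);  v_rel = (7, -10),  |v_rel|² = 149
v_rel×d = (7)·(-13) − (-10)·(4) = -51
since m = R²·149 − (-51)²:  R² = (2601 + 9468) / 149 = 81
R = √81 = 9  ⇒  r_B = 9 − 5 = 4

rB=4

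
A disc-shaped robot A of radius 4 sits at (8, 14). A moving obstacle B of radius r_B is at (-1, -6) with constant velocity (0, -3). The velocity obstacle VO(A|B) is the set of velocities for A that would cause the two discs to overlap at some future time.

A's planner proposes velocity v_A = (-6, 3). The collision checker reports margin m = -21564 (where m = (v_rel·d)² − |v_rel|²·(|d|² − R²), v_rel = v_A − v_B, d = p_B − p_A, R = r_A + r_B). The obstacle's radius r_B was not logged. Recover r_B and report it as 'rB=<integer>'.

m = -21564
d = (-9, -20);  v_rel = (-6, 6),  |v_rel|² = 72
v_rel×d = (-6)·(-20) − (6)·(-9) = 174
since m = R²·72 − 174²:  R² = (30276 + -21564) / 72 = 121
R = √121 = 11  ⇒  r_B = 11 − 4 = 7

rB=7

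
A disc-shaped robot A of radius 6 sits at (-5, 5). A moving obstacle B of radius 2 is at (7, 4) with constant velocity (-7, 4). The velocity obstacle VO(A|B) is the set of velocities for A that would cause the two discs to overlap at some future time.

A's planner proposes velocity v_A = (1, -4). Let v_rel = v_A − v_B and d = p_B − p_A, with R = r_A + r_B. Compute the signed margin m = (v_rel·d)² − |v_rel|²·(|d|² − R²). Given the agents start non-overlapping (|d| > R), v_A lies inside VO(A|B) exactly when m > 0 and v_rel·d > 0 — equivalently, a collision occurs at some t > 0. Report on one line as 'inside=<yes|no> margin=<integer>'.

d = (12, -1),  |d|² = 145;  R = 6+2 = 8,  c = 145−8² = 81
v_rel = (8, -8),  |v_rel|² = 128;  v_rel·d = (8)·(12) + (-8)·(-1) = 104
128·t² − 208·t + 81 = 0  ⇒  m = 104² − 128·81 = 448
m = 448 > 0,  v_rel·d = 104 > 0  ⇒  inside

inside=yes margin=448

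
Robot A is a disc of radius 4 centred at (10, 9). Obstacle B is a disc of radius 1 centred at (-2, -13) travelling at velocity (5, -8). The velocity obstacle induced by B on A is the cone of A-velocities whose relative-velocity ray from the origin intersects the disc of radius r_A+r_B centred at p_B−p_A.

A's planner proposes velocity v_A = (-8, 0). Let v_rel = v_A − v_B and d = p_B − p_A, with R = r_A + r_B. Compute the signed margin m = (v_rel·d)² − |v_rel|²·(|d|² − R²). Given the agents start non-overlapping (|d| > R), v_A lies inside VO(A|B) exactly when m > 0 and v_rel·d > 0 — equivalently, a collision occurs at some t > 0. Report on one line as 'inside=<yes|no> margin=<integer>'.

d = (-12, -22),  |d|² = 628;  R = 4+1 = 5,  c = 628−5² = 603
v_rel = (-13, 8),  |v_rel|² = 233;  v_rel·d = (-13)·(-12) + (8)·(-22) = -20
233·t² + 40·t + 603 = 0  ⇒  m = (-20)² − 233·603 = -140099
m = -140099 < 0,  v_rel·d = -20 < 0  ⇒  outside

inside=no margin=-140099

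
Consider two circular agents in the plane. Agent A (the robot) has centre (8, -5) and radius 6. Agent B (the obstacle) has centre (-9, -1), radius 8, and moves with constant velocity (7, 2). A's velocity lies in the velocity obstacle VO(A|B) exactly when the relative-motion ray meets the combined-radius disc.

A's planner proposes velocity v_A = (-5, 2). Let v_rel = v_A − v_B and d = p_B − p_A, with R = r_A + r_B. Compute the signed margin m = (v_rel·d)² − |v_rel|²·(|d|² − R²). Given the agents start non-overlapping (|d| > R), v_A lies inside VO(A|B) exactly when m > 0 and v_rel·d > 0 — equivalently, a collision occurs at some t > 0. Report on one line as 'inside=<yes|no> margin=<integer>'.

d = (-17, 4),  |d|² = 305;  R = 6+8 = 14,  c = 305−14² = 109
v_rel = (-12, 0),  |v_rel|² = 144;  v_rel·d = (-12)·(-17) + (0)·(4) = 204
144·t² − 408·t + 109 = 0  ⇒  m = 204² − 144·109 = 25920
m = 25920 > 0,  v_rel·d = 204 > 0  ⇒  inside

inside=yes margin=25920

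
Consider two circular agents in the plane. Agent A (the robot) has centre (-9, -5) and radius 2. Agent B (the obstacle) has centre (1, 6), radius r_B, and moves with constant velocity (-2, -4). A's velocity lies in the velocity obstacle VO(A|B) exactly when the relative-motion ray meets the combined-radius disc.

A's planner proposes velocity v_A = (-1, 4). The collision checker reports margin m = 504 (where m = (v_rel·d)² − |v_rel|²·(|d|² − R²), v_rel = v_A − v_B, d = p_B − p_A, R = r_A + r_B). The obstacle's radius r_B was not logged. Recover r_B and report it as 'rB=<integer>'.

m = 504
d = (10, 11);  v_rel = (1, 8),  |v_rel|² = 65
v_rel×d = (1)·(11) − (8)·(10) = -69
since m = R²·65 − (-69)²:  R² = (4761 + 504) / 65 = 81
R = √81 = 9  ⇒  r_B = 9 − 2 = 7

rB=7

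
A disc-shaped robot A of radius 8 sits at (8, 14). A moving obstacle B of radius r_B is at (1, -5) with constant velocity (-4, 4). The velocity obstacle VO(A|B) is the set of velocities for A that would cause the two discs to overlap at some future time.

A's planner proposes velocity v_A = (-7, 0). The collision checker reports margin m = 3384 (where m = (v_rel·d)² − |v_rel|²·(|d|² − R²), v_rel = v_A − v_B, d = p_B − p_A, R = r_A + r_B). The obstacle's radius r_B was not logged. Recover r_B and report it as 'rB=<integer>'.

m = 3384
d = (-7, -19);  v_rel = (-3, -4),  |v_rel|² = 25
v_rel×d = (-3)·(-19) − (-4)·(-7) = 29
since m = R²·25 − 29²:  R² = (841 + 3384) / 25 = 169
R = √169 = 13  ⇒  r_B = 13 − 8 = 5

rB=5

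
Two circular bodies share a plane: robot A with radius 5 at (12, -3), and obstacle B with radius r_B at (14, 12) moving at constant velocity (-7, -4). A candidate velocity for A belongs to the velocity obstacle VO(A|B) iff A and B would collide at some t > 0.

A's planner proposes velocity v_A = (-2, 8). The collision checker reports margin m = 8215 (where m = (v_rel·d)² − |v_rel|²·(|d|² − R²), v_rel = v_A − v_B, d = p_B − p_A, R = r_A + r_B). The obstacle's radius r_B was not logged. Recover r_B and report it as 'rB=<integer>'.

m = 8215
d = (2, 15);  v_rel = (5, 12),  |v_rel|² = 169
v_rel×d = (5)·(15) − (12)·(2) = 51
since m = R²·169 − 51²:  R² = (2601 + 8215) / 169 = 64
R = √64 = 8  ⇒  r_B = 8 − 5 = 3

rB=3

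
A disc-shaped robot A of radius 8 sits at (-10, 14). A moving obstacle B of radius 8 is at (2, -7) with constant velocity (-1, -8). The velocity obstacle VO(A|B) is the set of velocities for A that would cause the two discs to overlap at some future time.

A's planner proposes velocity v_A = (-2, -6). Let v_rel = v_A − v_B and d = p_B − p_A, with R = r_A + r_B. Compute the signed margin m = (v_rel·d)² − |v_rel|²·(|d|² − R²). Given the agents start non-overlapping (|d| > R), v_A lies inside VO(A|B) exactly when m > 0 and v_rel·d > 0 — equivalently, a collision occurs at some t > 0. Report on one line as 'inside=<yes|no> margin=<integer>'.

d = (12, -21),  |d|² = 585;  R = 8+8 = 16,  c = 585−16² = 329
v_rel = (-1, 2),  |v_rel|² = 5;  v_rel·d = (-1)·(12) + (2)·(-21) = -54
5·t² + 108·t + 329 = 0  ⇒  m = (-54)² − 5·329 = 1271
m = 1271 > 0,  v_rel·d = -54 < 0  ⇒  outside

inside=no margin=1271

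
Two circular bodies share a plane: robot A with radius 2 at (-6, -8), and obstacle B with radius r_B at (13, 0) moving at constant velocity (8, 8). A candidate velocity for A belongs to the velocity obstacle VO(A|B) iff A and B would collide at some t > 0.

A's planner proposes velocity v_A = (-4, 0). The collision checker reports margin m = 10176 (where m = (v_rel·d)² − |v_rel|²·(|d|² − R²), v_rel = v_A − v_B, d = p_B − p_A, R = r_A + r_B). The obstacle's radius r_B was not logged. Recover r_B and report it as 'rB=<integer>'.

m = 10176
d = (19, 8);  v_rel = (-12, -8),  |v_rel|² = 208
v_rel×d = (-12)·(8) − (-8)·(19) = 56
since m = R²·208 − 56²:  R² = (3136 + 10176) / 208 = 64
R = √64 = 8  ⇒  r_B = 8 − 2 = 6

rB=6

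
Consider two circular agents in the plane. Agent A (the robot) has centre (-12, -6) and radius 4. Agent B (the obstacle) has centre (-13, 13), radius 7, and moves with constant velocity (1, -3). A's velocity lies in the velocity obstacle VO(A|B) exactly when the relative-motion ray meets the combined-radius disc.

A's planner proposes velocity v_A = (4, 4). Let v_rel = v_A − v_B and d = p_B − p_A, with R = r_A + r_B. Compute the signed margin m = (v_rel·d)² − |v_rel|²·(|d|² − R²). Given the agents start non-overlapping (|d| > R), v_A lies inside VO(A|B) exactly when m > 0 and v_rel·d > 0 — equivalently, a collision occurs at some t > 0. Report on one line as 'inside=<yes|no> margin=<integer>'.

d = (-1, 19),  |d|² = 362;  R = 4+7 = 11,  c = 362−11² = 241
v_rel = (3, 7),  |v_rel|² = 58;  v_rel·d = (3)·(-1) + (7)·(19) = 130
58·t² − 260·t + 241 = 0  ⇒  m = 130² − 58·241 = 2922
m = 2922 > 0,  v_rel·d = 130 > 0  ⇒  inside

inside=yes margin=2922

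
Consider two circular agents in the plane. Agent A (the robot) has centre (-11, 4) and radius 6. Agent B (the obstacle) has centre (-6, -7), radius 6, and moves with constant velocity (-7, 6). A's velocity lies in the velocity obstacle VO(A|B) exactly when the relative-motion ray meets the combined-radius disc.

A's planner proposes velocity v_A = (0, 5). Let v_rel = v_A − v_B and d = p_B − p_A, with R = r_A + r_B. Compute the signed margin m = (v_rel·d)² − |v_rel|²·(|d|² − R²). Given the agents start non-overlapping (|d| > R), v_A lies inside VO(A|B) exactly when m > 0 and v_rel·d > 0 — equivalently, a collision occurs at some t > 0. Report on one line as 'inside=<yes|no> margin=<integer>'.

d = (5, -11),  |d|² = 146;  R = 6+6 = 12,  c = 146−12² = 2
v_rel = (7, -1),  |v_rel|² = 50;  v_rel·d = (7)·(5) + (-1)·(-11) = 46
50·t² − 92·t + 2 = 0  ⇒  m = 46² − 50·2 = 2016
m = 2016 > 0,  v_rel·d = 46 > 0  ⇒  inside

inside=yes margin=2016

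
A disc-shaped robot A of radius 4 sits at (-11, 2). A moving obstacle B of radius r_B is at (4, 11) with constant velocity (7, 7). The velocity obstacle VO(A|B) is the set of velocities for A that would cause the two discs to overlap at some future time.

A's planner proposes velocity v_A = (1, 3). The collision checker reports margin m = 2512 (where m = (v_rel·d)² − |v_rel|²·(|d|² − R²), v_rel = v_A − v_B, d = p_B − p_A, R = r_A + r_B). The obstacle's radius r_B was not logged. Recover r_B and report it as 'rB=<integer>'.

m = 2512
d = (15, 9);  v_rel = (-6, -4),  |v_rel|² = 52
v_rel×d = (-6)·(9) − (-4)·(15) = 6
since m = R²·52 − 6²:  R² = (36 + 2512) / 52 = 49
R = √49 = 7  ⇒  r_B = 7 − 4 = 3

rB=3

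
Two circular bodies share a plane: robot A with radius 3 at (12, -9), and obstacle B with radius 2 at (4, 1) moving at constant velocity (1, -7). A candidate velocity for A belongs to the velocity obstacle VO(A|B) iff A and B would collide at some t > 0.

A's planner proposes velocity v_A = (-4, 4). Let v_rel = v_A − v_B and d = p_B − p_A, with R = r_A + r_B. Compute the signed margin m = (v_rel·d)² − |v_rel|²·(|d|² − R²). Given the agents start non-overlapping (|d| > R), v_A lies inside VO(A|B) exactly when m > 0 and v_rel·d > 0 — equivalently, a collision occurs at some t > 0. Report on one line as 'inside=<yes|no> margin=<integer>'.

d = (-8, 10),  |d|² = 164;  R = 3+2 = 5,  c = 164−5² = 139
v_rel = (-5, 11),  |v_rel|² = 146;  v_rel·d = (-5)·(-8) + (11)·(10) = 150
146·t² − 300·t + 139 = 0  ⇒  m = 150² − 146·139 = 2206
m = 2206 > 0,  v_rel·d = 150 > 0  ⇒  inside

inside=yes margin=2206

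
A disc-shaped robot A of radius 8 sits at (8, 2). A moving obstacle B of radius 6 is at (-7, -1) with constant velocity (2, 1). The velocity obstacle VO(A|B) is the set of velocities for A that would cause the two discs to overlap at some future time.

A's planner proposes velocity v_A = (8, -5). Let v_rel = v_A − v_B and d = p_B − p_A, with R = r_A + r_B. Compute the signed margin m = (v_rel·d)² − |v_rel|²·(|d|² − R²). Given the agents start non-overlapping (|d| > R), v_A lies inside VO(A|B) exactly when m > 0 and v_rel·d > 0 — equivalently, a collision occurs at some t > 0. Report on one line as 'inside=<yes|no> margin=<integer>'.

d = (-15, -3),  |d|² = 234;  R = 8+6 = 14,  c = 234−14² = 38
v_rel = (6, -6),  |v_rel|² = 72;  v_rel·d = (6)·(-15) + (-6)·(-3) = -72
72·t² + 144·t + 38 = 0  ⇒  m = (-72)² − 72·38 = 2448
m = 2448 > 0,  v_rel·d = -72 < 0  ⇒  outside

inside=no margin=2448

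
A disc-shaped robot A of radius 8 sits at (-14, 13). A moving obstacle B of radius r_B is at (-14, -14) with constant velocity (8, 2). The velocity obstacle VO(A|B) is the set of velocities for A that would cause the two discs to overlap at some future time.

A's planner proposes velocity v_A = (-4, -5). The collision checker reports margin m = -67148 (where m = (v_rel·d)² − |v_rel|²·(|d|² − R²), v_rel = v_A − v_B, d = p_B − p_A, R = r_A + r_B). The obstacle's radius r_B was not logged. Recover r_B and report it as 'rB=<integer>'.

m = -67148
d = (0, -27);  v_rel = (-12, -7),  |v_rel|² = 193
v_rel×d = (-12)·(-27) − (-7)·(0) = 324
since m = R²·193 − 324²:  R² = (104976 + -67148) / 193 = 196
R = √196 = 14  ⇒  r_B = 14 − 8 = 6

rB=6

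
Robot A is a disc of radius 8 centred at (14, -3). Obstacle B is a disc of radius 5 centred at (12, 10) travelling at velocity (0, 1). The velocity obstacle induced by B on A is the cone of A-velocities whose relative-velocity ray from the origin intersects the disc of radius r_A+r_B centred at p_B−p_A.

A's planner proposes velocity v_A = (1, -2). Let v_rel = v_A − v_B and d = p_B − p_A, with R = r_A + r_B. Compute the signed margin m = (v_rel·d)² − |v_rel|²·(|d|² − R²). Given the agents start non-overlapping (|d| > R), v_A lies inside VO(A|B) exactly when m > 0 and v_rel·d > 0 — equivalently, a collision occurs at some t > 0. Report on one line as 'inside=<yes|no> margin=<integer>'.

d = (-2, 13),  |d|² = 173;  R = 8+5 = 13,  c = 173−13² = 4
v_rel = (1, -3),  |v_rel|² = 10;  v_rel·d = (1)·(-2) + (-3)·(13) = -41
10·t² + 82·t + 4 = 0  ⇒  m = (-41)² − 10·4 = 1641
m = 1641 > 0,  v_rel·d = -41 < 0  ⇒  outside

inside=no margin=1641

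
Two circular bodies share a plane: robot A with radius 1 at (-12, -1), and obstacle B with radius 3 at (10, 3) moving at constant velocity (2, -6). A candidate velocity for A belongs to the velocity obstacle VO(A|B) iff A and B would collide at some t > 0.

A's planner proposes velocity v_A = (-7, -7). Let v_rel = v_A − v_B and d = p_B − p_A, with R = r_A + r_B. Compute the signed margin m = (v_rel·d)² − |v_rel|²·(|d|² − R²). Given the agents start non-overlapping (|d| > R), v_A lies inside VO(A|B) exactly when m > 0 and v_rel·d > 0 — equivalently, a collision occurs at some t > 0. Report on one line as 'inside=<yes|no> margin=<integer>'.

d = (22, 4),  |d|² = 500;  R = 1+3 = 4,  c = 500−4² = 484
v_rel = (-9, -1),  |v_rel|² = 82;  v_rel·d = (-9)·(22) + (-1)·(4) = -202
82·t² + 404·t + 484 = 0  ⇒  m = (-202)² − 82·484 = 1116
m = 1116 > 0,  v_rel·d = -202 < 0  ⇒  outside

inside=no margin=1116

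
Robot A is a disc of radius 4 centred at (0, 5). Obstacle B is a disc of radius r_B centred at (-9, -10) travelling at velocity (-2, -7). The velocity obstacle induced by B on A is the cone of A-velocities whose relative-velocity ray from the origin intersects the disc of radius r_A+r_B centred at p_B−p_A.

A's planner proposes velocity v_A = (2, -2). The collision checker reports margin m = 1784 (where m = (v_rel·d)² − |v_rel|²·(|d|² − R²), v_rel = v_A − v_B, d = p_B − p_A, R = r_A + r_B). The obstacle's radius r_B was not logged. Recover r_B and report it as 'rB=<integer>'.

m = 1784
d = (-9, -15);  v_rel = (4, 5),  |v_rel|² = 41
v_rel×d = (4)·(-15) − (5)·(-9) = -15
since m = R²·41 − (-15)²:  R² = (225 + 1784) / 41 = 49
R = √49 = 7  ⇒  r_B = 7 − 4 = 3

rB=3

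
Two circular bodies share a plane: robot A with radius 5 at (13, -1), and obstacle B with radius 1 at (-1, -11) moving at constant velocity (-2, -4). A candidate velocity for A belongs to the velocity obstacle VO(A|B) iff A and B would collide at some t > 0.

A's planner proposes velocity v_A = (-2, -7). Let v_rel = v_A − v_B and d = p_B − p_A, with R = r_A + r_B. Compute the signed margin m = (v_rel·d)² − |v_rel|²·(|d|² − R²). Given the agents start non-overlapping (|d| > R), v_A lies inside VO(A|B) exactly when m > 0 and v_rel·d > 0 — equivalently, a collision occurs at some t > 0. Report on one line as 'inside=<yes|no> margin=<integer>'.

d = (-14, -10),  |d|² = 296;  R = 5+1 = 6,  c = 296−6² = 260
v_rel = (0, -3),  |v_rel|² = 9;  v_rel·d = (0)·(-14) + (-3)·(-10) = 30
9·t² − 60·t + 260 = 0  ⇒  m = 30² − 9·260 = -1440
m = -1440 < 0,  v_rel·d = 30 > 0  ⇒  outside

inside=no margin=-1440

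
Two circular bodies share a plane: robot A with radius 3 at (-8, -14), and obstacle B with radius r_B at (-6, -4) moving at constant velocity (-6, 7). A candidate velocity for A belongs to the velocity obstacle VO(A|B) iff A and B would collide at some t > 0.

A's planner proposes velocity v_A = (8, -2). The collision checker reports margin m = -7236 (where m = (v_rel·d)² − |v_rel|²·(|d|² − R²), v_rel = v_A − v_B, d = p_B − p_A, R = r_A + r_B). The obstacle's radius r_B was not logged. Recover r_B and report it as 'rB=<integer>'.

m = -7236
d = (2, 10);  v_rel = (14, -9),  |v_rel|² = 277
v_rel×d = (14)·(10) − (-9)·(2) = 158
since m = R²·277 − 158²:  R² = (24964 + -7236) / 277 = 64
R = √64 = 8  ⇒  r_B = 8 − 3 = 5

rB=5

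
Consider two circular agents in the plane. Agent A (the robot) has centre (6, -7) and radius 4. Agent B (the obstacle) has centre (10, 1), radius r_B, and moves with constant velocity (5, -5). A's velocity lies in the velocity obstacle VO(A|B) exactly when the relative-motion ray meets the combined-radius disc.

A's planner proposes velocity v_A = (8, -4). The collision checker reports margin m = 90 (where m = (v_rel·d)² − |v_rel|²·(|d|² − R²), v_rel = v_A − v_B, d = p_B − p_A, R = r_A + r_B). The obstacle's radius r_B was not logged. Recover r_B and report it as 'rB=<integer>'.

m = 90
d = (4, 8);  v_rel = (3, 1),  |v_rel|² = 10
v_rel×d = (3)·(8) − (1)·(4) = 20
since m = R²·10 − 20²:  R² = (400 + 90) / 10 = 49
R = √49 = 7  ⇒  r_B = 7 − 4 = 3

rB=3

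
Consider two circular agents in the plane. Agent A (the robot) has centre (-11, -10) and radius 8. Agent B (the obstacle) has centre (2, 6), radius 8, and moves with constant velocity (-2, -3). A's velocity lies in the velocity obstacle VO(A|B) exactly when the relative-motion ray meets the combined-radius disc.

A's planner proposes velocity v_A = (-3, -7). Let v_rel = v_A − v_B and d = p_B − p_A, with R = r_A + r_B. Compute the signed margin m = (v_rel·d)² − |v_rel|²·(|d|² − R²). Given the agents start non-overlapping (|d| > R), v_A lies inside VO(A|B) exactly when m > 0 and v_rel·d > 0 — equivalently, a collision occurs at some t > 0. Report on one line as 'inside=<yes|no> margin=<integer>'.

d = (13, 16),  |d|² = 425;  R = 8+8 = 16,  c = 425−16² = 169
v_rel = (-1, -4),  |v_rel|² = 17;  v_rel·d = (-1)·(13) + (-4)·(16) = -77
17·t² + 154·t + 169 = 0  ⇒  m = (-77)² − 17·169 = 3056
m = 3056 > 0,  v_rel·d = -77 < 0  ⇒  outside

inside=no margin=3056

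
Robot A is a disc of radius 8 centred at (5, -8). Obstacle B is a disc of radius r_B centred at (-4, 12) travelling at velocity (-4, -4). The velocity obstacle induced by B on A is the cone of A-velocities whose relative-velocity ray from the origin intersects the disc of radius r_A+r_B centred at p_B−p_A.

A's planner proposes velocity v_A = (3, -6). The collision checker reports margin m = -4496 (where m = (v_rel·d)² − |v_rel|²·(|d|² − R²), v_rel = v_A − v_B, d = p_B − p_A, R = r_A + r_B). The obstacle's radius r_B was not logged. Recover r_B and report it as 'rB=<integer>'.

m = -4496
d = (-9, 20);  v_rel = (7, -2),  |v_rel|² = 53
v_rel×d = (7)·(20) − (-2)·(-9) = 122
since m = R²·53 − 122²:  R² = (14884 + -4496) / 53 = 196
R = √196 = 14  ⇒  r_B = 14 − 8 = 6

rB=6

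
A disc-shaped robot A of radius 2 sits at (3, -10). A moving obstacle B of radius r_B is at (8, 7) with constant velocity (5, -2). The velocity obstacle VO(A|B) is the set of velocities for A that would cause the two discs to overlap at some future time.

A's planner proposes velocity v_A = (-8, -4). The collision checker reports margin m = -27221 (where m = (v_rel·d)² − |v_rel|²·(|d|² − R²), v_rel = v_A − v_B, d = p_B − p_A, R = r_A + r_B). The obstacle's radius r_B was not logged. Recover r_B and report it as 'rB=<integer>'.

m = -27221
d = (5, 17);  v_rel = (-13, -2),  |v_rel|² = 173
v_rel×d = (-13)·(17) − (-2)·(5) = -211
since m = R²·173 − (-211)²:  R² = (44521 + -27221) / 173 = 100
R = √100 = 10  ⇒  r_B = 10 − 2 = 8

rB=8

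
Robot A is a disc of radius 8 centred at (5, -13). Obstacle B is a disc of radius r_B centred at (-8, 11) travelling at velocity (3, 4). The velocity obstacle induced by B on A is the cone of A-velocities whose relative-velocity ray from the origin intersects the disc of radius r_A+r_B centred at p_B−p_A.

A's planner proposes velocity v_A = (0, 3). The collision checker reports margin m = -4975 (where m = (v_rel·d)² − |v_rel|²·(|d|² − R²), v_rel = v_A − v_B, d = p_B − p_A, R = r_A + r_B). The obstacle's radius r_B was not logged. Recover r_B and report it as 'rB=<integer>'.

m = -4975
d = (-13, 24);  v_rel = (-3, -1),  |v_rel|² = 10
v_rel×d = (-3)·(24) − (-1)·(-13) = -85
since m = R²·10 − (-85)²:  R² = (7225 + -4975) / 10 = 225
R = √225 = 15  ⇒  r_B = 15 − 8 = 7

rB=7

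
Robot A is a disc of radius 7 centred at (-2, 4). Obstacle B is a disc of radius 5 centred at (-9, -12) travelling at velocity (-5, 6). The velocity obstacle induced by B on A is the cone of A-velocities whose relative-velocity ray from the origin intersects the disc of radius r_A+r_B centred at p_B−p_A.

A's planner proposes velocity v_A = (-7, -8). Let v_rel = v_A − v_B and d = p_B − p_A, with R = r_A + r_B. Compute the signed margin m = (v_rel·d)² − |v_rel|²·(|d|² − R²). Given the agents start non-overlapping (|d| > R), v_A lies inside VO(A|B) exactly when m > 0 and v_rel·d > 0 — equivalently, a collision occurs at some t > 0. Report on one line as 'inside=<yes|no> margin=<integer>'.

d = (-7, -16),  |d|² = 305;  R = 7+5 = 12,  c = 305−12² = 161
v_rel = (-2, -14),  |v_rel|² = 200;  v_rel·d = (-2)·(-7) + (-14)·(-16) = 238
200·t² − 476·t + 161 = 0  ⇒  m = 238² − 200·161 = 24444
m = 24444 > 0,  v_rel·d = 238 > 0  ⇒  inside

inside=yes margin=24444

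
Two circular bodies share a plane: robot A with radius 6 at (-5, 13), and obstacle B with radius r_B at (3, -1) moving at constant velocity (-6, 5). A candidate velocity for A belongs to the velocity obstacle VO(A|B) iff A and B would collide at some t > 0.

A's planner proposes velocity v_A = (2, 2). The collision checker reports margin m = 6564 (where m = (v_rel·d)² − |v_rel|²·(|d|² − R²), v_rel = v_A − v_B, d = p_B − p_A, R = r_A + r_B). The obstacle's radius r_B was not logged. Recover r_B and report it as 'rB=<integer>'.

m = 6564
d = (8, -14);  v_rel = (8, -3),  |v_rel|² = 73
v_rel×d = (8)·(-14) − (-3)·(8) = -88
since m = R²·73 − (-88)²:  R² = (7744 + 6564) / 73 = 196
R = √196 = 14  ⇒  r_B = 14 − 6 = 8

rB=8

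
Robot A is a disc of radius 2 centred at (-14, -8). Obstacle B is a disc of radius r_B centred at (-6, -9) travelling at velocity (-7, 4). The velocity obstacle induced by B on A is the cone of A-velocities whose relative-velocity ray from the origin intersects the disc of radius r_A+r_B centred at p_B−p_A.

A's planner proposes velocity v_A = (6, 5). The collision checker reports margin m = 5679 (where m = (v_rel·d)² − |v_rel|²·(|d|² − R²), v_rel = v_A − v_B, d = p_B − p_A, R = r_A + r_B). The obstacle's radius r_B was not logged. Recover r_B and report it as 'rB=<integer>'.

m = 5679
d = (8, -1);  v_rel = (13, 1),  |v_rel|² = 170
v_rel×d = (13)·(-1) − (1)·(8) = -21
since m = R²·170 − (-21)²:  R² = (441 + 5679) / 170 = 36
R = √36 = 6  ⇒  r_B = 6 − 2 = 4

rB=4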